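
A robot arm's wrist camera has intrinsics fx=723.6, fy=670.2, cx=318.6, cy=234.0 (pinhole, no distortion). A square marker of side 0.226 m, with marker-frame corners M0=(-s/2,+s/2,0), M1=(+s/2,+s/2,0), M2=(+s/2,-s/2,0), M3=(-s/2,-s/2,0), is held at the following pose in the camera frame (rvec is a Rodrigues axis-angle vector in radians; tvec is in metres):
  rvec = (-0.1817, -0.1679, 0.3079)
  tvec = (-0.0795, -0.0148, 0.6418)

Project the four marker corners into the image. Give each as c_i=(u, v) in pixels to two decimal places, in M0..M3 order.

Intrinsics K: fx=723.6, fy=670.2, cx=318.6, cy=234.0
Marker side s = 0.226 m; corners in marker frame (Z=0):
  M0 = (-0.1130, +0.1130, 0)
  M1 = (+0.1130, +0.1130, 0)
  M2 = (+0.1130, -0.1130, 0)
  M3 = (-0.1130, -0.1130, 0)
rvec = (-0.1817, -0.1679, 0.3079), |rvec| = θ = 0.39498 rad = 22.631°
Rodrigues: sinθ=0.38479, 1−cosθ=0.07700; R = I + sinθ·[k]× + (1−cosθ)·[k]×²:
    [+0.93930 -0.28490 -0.19118]
    [+0.31501 +0.93692 +0.15150]
    [+0.13596 -0.20253 +0.96979]
t = (-0.0795, -0.0148, 0.6418) m
M0: Pc = R·M0+t = (-0.21783, +0.05548, +0.60355); u = 723.6·(-0.21783)/0.60355 + 318.6 = 57.4374, v = 670.2·(+0.05548)/0.60355 + 234.0 = 295.6013
M1: Pc = R·M1+t = (-0.00555, +0.12667, +0.63428); u = 723.6·(-0.00555)/0.63428 + 318.6 = 312.2651, v = 670.2·(+0.12667)/0.63428 + 234.0 = 367.8420
M2: Pc = R·M2+t = (+0.05883, -0.08508, +0.68005); u = 723.6·(+0.05883)/0.68005 + 318.6 = 381.2023, v = 670.2·(-0.08508)/0.68005 + 234.0 = 150.1568
M3: Pc = R·M3+t = (-0.15345, -0.15627, +0.64932); u = 723.6·(-0.15345)/0.64932 + 318.6 = 147.5997, v = 670.2·(-0.15627)/0.64932 + 234.0 = 72.7073

c0=(57.44, 295.60) c1=(312.27, 367.84) c2=(381.20, 150.16) c3=(147.60, 72.71)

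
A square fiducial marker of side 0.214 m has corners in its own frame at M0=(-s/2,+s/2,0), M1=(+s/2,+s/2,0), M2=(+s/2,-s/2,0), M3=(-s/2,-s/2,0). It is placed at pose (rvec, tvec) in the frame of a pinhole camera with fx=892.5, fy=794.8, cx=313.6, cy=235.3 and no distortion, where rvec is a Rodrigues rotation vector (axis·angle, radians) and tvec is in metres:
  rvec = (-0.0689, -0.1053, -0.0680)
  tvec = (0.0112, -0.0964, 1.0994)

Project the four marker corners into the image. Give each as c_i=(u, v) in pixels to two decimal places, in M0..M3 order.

c0=(241.50, 247.77) c1=(414.66, 237.63) c2=(401.20, 86.16) c3=(229.97, 92.99)

Intrinsics K: fx=892.5, fy=794.8, cx=313.6, cy=235.3
Marker side s = 0.214 m; corners in marker frame (Z=0):
  M0 = (-0.1070, +0.1070, 0)
  M1 = (+0.1070, +0.1070, 0)
  M2 = (+0.1070, -0.1070, 0)
  M3 = (-0.1070, -0.1070, 0)
rvec = (-0.0689, -0.1053, -0.0680), |rvec| = θ = 0.14304 rad = 8.195°
Rodrigues: sinθ=0.14255, 1−cosθ=0.01021; R = I + sinθ·[k]× + (1−cosθ)·[k]×²:
    [+0.99216 +0.07139 -0.10260]
    [-0.06415 +0.99532 +0.07224]
    [+0.10728 -0.06509 +0.99210]
t = (0.0112, -0.0964, 1.0994) m
M0: Pc = R·M0+t = (-0.08732, +0.01696, +1.08096); u = 892.5·(-0.08732)/1.08096 + 313.6 = 241.5018, v = 794.8·(+0.01696)/1.08096 + 235.3 = 247.7726
M1: Pc = R·M1+t = (+0.12500, +0.00324, +1.10391); u = 892.5·(+0.12500)/1.10391 + 313.6 = 414.6605, v = 794.8·(+0.00324)/1.10391 + 235.3 = 237.6297
M2: Pc = R·M2+t = (+0.10972, -0.20976, +1.11784); u = 892.5·(+0.10972)/1.11784 + 313.6 = 401.2035, v = 794.8·(-0.20976)/1.11784 + 235.3 = 86.1559
M3: Pc = R·M3+t = (-0.10260, -0.19604, +1.09489); u = 892.5·(-0.10260)/1.09489 + 313.6 = 229.9656, v = 794.8·(-0.19604)/1.09489 + 235.3 = 92.9936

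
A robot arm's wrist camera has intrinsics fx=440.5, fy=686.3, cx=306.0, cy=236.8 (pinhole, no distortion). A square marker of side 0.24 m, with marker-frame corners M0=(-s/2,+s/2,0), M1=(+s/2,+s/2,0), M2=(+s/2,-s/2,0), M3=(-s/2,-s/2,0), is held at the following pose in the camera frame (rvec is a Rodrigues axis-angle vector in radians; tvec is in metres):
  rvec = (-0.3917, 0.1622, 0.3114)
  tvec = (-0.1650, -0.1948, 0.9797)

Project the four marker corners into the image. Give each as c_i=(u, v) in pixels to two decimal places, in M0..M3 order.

Intrinsics K: fx=440.5, fy=686.3, cx=306.0, cy=236.8
Marker side s = 0.24 m; corners in marker frame (Z=0):
  M0 = (-0.1200, +0.1200, 0)
  M1 = (+0.1200, +0.1200, 0)
  M2 = (+0.1200, -0.1200, 0)
  M3 = (-0.1200, -0.1200, 0)
rvec = (-0.3917, 0.1622, 0.3114), |rvec| = θ = 0.52603 rad = 30.139°
Rodrigues: sinθ=0.50210, 1−cosθ=0.13519; R = I + sinθ·[k]× + (1−cosθ)·[k]×²:
    [+0.93977 -0.32828 +0.09523]
    [+0.26620 +0.87766 +0.39856]
    [-0.21442 -0.34921 +0.91218]
t = (-0.1650, -0.1948, 0.9797) m
M0: Pc = R·M0+t = (-0.31717, -0.12142, +0.96353); u = 440.5·(-0.31717)/0.96353 + 306.0 = 160.9997, v = 686.3·(-0.12142)/0.96353 + 236.8 = 150.3120
M1: Pc = R·M1+t = (-0.09162, -0.05754, +0.91207); u = 440.5·(-0.09162)/0.91207 + 306.0 = 261.7498, v = 686.3·(-0.05754)/0.91207 + 236.8 = 193.5051
M2: Pc = R·M2+t = (-0.01283, -0.26818, +0.99587); u = 440.5·(-0.01283)/0.99587 + 306.0 = 300.3230, v = 686.3·(-0.26818)/0.99587 + 236.8 = 51.9885
M3: Pc = R·M3+t = (-0.23838, -0.33206, +1.04733); u = 440.5·(-0.23838)/1.04733 + 306.0 = 205.7398, v = 686.3·(-0.33206)/1.04733 + 236.8 = 19.2051

c0=(161.00, 150.31) c1=(261.75, 193.51) c2=(300.32, 51.99) c3=(205.74, 19.21)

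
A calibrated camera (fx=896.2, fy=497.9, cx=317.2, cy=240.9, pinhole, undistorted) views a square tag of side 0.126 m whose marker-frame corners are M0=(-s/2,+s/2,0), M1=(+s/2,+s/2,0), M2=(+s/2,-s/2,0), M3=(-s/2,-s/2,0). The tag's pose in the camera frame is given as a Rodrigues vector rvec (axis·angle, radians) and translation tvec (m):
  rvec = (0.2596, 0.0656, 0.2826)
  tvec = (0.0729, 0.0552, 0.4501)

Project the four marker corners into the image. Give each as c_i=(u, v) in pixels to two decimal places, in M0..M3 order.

Intrinsics K: fx=896.2, fy=497.9, cx=317.2, cy=240.9
Marker side s = 0.126 m; corners in marker frame (Z=0):
  M0 = (-0.0630, +0.0630, 0)
  M1 = (+0.0630, +0.0630, 0)
  M2 = (+0.0630, -0.0630, 0)
  M3 = (-0.0630, -0.0630, 0)
rvec = (0.2596, 0.0656, 0.2826), |rvec| = θ = 0.38930 rad = 22.306°
Rodrigues: sinθ=0.37955, 1−cosθ=0.07483; R = I + sinθ·[k]× + (1−cosθ)·[k]×²:
    [+0.95845 -0.26711 +0.10018]
    [+0.28392 +0.92730 -0.24394]
    [-0.02773 +0.26224 +0.96460]
t = (0.0729, 0.0552, 0.4501) m
M0: Pc = R·M0+t = (-0.00431, +0.09573, +0.46837); u = 896.2·(-0.00431)/0.46837 + 317.2 = 308.9533, v = 497.9·(+0.09573)/0.46837 + 240.9 = 342.6687
M1: Pc = R·M1+t = (+0.11645, +0.13151, +0.46487); u = 896.2·(+0.11645)/0.46487 + 317.2 = 541.7045, v = 497.9·(+0.13151)/0.46487 + 240.9 = 381.7495
M2: Pc = R·M2+t = (+0.15011, +0.01467, +0.43183); u = 896.2·(+0.15011)/0.43183 + 317.2 = 628.7301, v = 497.9·(+0.01467)/0.43183 + 240.9 = 257.8115
M3: Pc = R·M3+t = (+0.02935, -0.02111, +0.43533); u = 896.2·(+0.02935)/0.43533 + 317.2 = 377.6136, v = 497.9·(-0.02111)/0.43533 + 240.9 = 216.7591

c0=(308.95, 342.67) c1=(541.70, 381.75) c2=(628.73, 257.81) c3=(377.61, 216.76)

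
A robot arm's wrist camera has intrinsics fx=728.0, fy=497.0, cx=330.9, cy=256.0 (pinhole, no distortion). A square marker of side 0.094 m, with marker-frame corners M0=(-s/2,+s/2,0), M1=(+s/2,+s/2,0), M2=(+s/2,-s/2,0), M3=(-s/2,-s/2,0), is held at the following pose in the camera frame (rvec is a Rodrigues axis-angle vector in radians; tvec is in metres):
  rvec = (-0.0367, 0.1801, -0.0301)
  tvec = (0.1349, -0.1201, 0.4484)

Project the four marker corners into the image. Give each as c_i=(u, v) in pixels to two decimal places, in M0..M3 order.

Intrinsics K: fx=728.0, fy=497.0, cx=330.9, cy=256.0
Marker side s = 0.094 m; corners in marker frame (Z=0):
  M0 = (-0.0470, +0.0470, 0)
  M1 = (+0.0470, +0.0470, 0)
  M2 = (+0.0470, -0.0470, 0)
  M3 = (-0.0470, -0.0470, 0)
rvec = (-0.0367, 0.1801, -0.0301), |rvec| = θ = 0.18625 rad = 10.671°
Rodrigues: sinθ=0.18517, 1−cosθ=0.01729; R = I + sinθ·[k]× + (1−cosθ)·[k]×²:
    [+0.98338 +0.02663 +0.17961]
    [-0.03322 +0.99888 +0.03379]
    [-0.17851 -0.03919 +0.98316]
t = (0.1349, -0.1201, 0.4484) m
M0: Pc = R·M0+t = (+0.08993, -0.07159, +0.45495); u = 728.0·(+0.08993)/0.45495 + 330.9 = 474.8091, v = 497.0·(-0.07159)/0.45495 + 256.0 = 177.7912
M1: Pc = R·M1+t = (+0.18237, -0.07471, +0.43817); u = 728.0·(+0.18237)/0.43817 + 330.9 = 633.9016, v = 497.0·(-0.07471)/0.43817 + 256.0 = 171.2541
M2: Pc = R·M2+t = (+0.17987, -0.16861, +0.44185); u = 728.0·(+0.17987)/0.44185 + 330.9 = 627.2509, v = 497.0·(-0.16861)/0.44185 + 256.0 = 66.3472
M3: Pc = R·M3+t = (+0.08743, -0.16549, +0.45863); u = 728.0·(+0.08743)/0.45863 + 330.9 = 469.6796, v = 497.0·(-0.16549)/0.45863 + 256.0 = 76.6701

c0=(474.81, 177.79) c1=(633.90, 171.25) c2=(627.25, 66.35) c3=(469.68, 76.67)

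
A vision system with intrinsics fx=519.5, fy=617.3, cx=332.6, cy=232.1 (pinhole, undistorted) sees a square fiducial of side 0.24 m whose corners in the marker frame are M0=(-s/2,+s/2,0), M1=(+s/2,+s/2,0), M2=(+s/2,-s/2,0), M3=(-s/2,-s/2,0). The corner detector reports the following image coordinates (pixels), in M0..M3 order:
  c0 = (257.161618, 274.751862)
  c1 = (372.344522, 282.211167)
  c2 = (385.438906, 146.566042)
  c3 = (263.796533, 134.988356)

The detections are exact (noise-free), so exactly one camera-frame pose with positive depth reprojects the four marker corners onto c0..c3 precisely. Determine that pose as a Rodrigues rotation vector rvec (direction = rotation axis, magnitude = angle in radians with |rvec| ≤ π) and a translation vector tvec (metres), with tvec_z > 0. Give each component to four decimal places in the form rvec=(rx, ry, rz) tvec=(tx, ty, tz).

rvec=(0.2551, -0.1051, 0.0771) tvec=(-0.0248, -0.0347, 1.0478)

Intrinsics K: fx=519.5, fy=617.3, cx=332.6, cy=232.1
Marker side s = 0.24 m; corners in marker frame (Z=0):
  M0 = (-0.1200, +0.1200, 0)
  M1 = (+0.1200, +0.1200, 0)
  M2 = (+0.1200, -0.1200, 0)
  M3 = (-0.1200, -0.1200, 0)
Detected image corners:
  c0 = (257.161618, 274.751862) px
  c1 = (372.344522, 282.211167) px
  c2 = (385.438906, 146.566042) px
  c3 = (263.796533, 134.988356) px
Planar DLT: solve 8×8 A·h = b for H (H[2,2]=1):
  H  [+527.61978 +34.26865 +320.31483]
  H  [+62.11567 +623.19490 +211.64369]
  H  [+0.10828 +0.23631 +1.00000]
B = K⁻¹H; ‖b₁‖=0.954363, ‖b₂‖=0.954363; λ = 2/(‖b₁‖+‖b₂‖) = 1.047819, sign → tz>0 ⇒ λ=+1.047819
r₁ = λ·B[:,0] = (+0.99156,+0.06278,+0.11346); r₂ = λ·B[:,1] = (-0.08941,+0.96472,+0.24761)
r₃ = r₁×r₂ = (-0.09391,-0.25567,+0.96219); SVD([r₁ r₂ r₃]) → R = UVᵀ:
  R  [+0.99156 -0.08941 -0.09391]
  R  [+0.06278 +0.96472 -0.25567]
  R  [+0.11346 +0.24761 +0.96219]
t = (-0.02478, -0.03472, +1.04782) m
tr R = 2.918474; θ = arccos((tr R − 1)/2) = 0.286506 rad = 16.416°
axis k = ((R−Rᵀ)₃₂, (R−Rᵀ)₁₃, (R−Rᵀ)₂₁) / (2 sinθ) = (+0.890443, -0.366890, +0.269263)
rvec = θ·k = (+0.255118, -0.105116, +0.077146)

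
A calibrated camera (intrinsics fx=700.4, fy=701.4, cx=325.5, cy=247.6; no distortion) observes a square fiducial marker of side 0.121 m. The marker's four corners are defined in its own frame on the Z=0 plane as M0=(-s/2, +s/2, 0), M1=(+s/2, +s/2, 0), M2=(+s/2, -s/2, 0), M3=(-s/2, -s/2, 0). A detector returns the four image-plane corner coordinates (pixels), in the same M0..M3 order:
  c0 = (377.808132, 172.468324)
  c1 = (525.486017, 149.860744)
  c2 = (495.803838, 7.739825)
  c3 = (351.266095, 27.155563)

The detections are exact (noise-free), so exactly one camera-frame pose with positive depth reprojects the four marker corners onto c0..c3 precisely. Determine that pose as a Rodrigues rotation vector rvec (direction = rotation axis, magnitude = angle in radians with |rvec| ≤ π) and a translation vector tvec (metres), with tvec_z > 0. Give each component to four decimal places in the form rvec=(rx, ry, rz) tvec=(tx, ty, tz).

Intrinsics K: fx=700.4, fy=701.4, cx=325.5, cy=247.6
Marker side s = 0.121 m; corners in marker frame (Z=0):
  M0 = (-0.0605, +0.0605, 0)
  M1 = (+0.0605, +0.0605, 0)
  M2 = (+0.0605, -0.0605, 0)
  M3 = (-0.0605, -0.0605, 0)
Detected image corners:
  c0 = (377.808132, 172.468324) px
  c1 = (525.486017, 149.860744) px
  c2 = (495.803838, 7.739825) px
  c3 = (351.266095, 27.155563) px
Planar DLT: solve 8×8 A·h = b for H (H[2,2]=1):
  H  [+1274.40859 +141.82269 +438.09230]
  H  [-159.79706 +1169.12406 +88.30830]
  H  [+0.15327 -0.20711 +1.00000]
B = K⁻¹H; ‖b₁‖=1.777521, ‖b₂‖=1.777521; λ = 2/(‖b₁‖+‖b₂‖) = 0.562581, sign → tz>0 ⇒ λ=+0.562581
r₁ = λ·B[:,0] = (+0.98357,-0.15861,+0.08623); r₂ = λ·B[:,1] = (+0.16806,+0.97887,-0.11652)
r₃ = r₁×r₂ = (-0.06592,+0.12909,+0.98944); SVD([r₁ r₂ r₃]) → R = UVᵀ:
  R  [+0.98357 +0.16806 -0.06592]
  R  [-0.15861 +0.97887 +0.12909]
  R  [+0.08623 -0.11652 +0.98944]
t = (+0.09044, -0.12777, +0.56258) m
tr R = 2.951874; θ = arccos((tr R − 1)/2) = 0.219819 rad = 12.595°
axis k = ((R−Rᵀ)₃₂, (R−Rᵀ)₁₃, (R−Rᵀ)₂₁) / (2 sinθ) = (-0.563185, -0.348879, -0.749070)
rvec = θ·k = (-0.123799, -0.076690, -0.164660)

rvec=(-0.1238, -0.0767, -0.1647) tvec=(0.0904, -0.1278, 0.5626)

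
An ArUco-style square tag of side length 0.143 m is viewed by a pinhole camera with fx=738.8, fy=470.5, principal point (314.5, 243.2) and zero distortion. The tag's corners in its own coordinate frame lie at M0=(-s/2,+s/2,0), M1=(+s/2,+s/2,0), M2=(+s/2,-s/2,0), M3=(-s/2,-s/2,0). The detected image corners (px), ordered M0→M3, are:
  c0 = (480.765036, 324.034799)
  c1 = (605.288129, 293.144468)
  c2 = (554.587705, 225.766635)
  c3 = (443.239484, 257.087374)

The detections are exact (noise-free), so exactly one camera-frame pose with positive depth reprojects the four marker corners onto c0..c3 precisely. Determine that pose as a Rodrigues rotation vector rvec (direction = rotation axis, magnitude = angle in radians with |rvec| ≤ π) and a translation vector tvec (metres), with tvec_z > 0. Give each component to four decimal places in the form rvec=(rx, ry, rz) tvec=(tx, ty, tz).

Intrinsics K: fx=738.8, fy=470.5, cx=314.5, cy=243.2
Marker side s = 0.143 m; corners in marker frame (Z=0):
  M0 = (-0.0715, +0.0715, 0)
  M1 = (+0.0715, +0.0715, 0)
  M2 = (+0.0715, -0.0715, 0)
  M3 = (-0.0715, -0.0715, 0)
Detected image corners:
  c0 = (480.765036, 324.034799) px
  c1 = (605.288129, 293.144468) px
  c2 = (554.587705, 225.766635) px
  c3 = (443.239484, 257.087374) px
Planar DLT: solve 8×8 A·h = b for H (H[2,2]=1):
  H  [+642.02068 -32.10728 +518.48129]
  H  [-312.90387 +290.44443 +273.82926]
  H  [-0.34658 -0.65157 +1.00000]
B = K⁻¹H; ‖b₁‖=1.178801, ‖b₂‖=1.178801; λ = 2/(‖b₁‖+‖b₂‖) = 0.848320, sign → tz>0 ⇒ λ=+0.848320
r₁ = λ·B[:,0] = (+0.86235,-0.41220,-0.29401); r₂ = λ·B[:,1] = (+0.19843,+0.80939,-0.55274)
r₃ = r₁×r₂ = (+0.46581,+0.41832,+0.77977); SVD([r₁ r₂ r₃]) → R = UVᵀ:
  R  [+0.86235 +0.19843 +0.46581]
  R  [-0.41220 +0.80939 +0.41832]
  R  [-0.29401 -0.55274 +0.77977]
t = (+0.23422, +0.05523, +0.84832) m
tr R = 2.451504; θ = arccos((tr R − 1)/2) = 0.758669 rad = 43.469°
axis k = ((R−Rᵀ)₃₂, (R−Rᵀ)₁₃, (R−Rᵀ)₂₁) / (2 sinθ) = (-0.705753, +0.552228, -0.443798)
rvec = θ·k = (-0.535433, +0.418958, -0.336696)

rvec=(-0.5354, 0.4190, -0.3367) tvec=(0.2342, 0.0552, 0.8483)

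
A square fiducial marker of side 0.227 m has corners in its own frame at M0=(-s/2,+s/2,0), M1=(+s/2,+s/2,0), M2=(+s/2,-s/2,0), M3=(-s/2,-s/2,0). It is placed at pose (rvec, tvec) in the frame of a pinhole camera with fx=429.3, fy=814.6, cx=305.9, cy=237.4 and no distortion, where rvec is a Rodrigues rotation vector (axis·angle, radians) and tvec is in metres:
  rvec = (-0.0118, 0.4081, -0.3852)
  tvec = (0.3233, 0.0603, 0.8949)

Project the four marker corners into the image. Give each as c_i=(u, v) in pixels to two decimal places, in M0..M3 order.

Intrinsics K: fx=429.3, fy=814.6, cx=305.9, cy=237.4
Marker side s = 0.227 m; corners in marker frame (Z=0):
  M0 = (-0.1135, +0.1135, 0)
  M1 = (+0.1135, +0.1135, 0)
  M2 = (+0.1135, -0.1135, 0)
  M3 = (-0.1135, -0.1135, 0)
rvec = (-0.0118, 0.4081, -0.3852), |rvec| = θ = 0.56131 rad = 32.160°
Rodrigues: sinθ=0.53229, 1−cosθ=0.15344; R = I + sinθ·[k]× + (1−cosθ)·[k]×²:
    [+0.84663 +0.36294 +0.38922]
    [-0.36763 +0.92767 -0.06537]
    [-0.38479 -0.08775 +0.91882]
t = (0.3233, 0.0603, 0.8949) m
M0: Pc = R·M0+t = (+0.26840, +0.20732, +0.92861); u = 429.3·(+0.26840)/0.92861 + 305.9 = 429.9826, v = 814.6·(+0.20732)/0.92861 + 237.4 = 419.2629
M1: Pc = R·M1+t = (+0.46059, +0.12386, +0.84127); u = 429.3·(+0.46059)/0.84127 + 305.9 = 540.9382, v = 814.6·(+0.12386)/0.84127 + 237.4 = 357.3378
M2: Pc = R·M2+t = (+0.37820, -0.08672, +0.86119); u = 429.3·(+0.37820)/0.86119 + 305.9 = 494.4314, v = 814.6·(-0.08672)/0.86119 + 237.4 = 155.3739
M3: Pc = R·M3+t = (+0.18601, -0.00326, +0.94853); u = 429.3·(+0.18601)/0.94853 + 305.9 = 390.0885, v = 814.6·(-0.00326)/0.94853 + 237.4 = 234.5968

c0=(429.98, 419.26) c1=(540.94, 357.34) c2=(494.43, 155.37) c3=(390.09, 234.60)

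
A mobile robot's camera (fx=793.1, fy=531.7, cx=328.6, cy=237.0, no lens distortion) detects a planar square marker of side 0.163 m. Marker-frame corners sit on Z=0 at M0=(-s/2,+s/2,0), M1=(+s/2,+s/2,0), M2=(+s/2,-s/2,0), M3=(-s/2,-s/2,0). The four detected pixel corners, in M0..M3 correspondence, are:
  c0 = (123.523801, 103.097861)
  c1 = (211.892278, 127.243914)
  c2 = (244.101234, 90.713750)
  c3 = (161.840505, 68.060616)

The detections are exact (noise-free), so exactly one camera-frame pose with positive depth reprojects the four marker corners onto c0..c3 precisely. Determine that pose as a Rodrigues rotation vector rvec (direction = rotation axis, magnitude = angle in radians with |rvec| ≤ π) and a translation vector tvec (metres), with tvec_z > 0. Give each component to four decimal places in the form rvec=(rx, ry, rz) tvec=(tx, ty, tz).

rvec=(-0.6388, -0.1580, 0.3571) tvec=(-0.2546, -0.3738, 1.4163)

Intrinsics K: fx=793.1, fy=531.7, cx=328.6, cy=237.0
Marker side s = 0.163 m; corners in marker frame (Z=0):
  M0 = (-0.0815, +0.0815, 0)
  M1 = (+0.0815, +0.0815, 0)
  M2 = (+0.0815, -0.0815, 0)
  M3 = (-0.0815, -0.0815, 0)
Detected image corners:
  c0 = (123.523801, 103.097861) px
  c1 = (211.892278, 127.243914) px
  c2 = (244.101234, 90.713750) px
  c3 = (161.840505, 68.060616) px
Planar DLT: solve 8×8 A·h = b for H (H[2,2]=1):
  H  [+527.30700 -295.81674 +186.04150]
  H  [+145.78887 +177.80457 +96.67687]
  H  [+0.02460 -0.42904 +1.00000]
B = K⁻¹H; ‖b₁‖=0.706041, ‖b₂‖=0.706041; λ = 2/(‖b₁‖+‖b₂‖) = 1.416348, sign → tz>0 ⇒ λ=+1.416348
r₁ = λ·B[:,0] = (+0.92725,+0.37282,+0.03484); r₂ = λ·B[:,1] = (-0.27651,+0.74450,-0.60767)
r₃ = r₁×r₂ = (-0.25249,+0.55383,+0.79343); SVD([r₁ r₂ r₃]) → R = UVᵀ:
  R  [+0.92725 -0.27651 -0.25249]
  R  [+0.37282 +0.74450 +0.55383]
  R  [+0.03484 -0.60767 +0.79343]
t = (-0.25459, -0.37379, +1.41635) m
tr R = 2.465174; θ = arccos((tr R − 1)/2) = 0.748681 rad = 42.896°
axis k = ((R−Rᵀ)₃₂, (R−Rᵀ)₁₃, (R−Rᵀ)₂₁) / (2 sinθ) = (-0.853195, -0.211070, +0.476977)
rvec = θ·k = (-0.638771, -0.158024, +0.357104)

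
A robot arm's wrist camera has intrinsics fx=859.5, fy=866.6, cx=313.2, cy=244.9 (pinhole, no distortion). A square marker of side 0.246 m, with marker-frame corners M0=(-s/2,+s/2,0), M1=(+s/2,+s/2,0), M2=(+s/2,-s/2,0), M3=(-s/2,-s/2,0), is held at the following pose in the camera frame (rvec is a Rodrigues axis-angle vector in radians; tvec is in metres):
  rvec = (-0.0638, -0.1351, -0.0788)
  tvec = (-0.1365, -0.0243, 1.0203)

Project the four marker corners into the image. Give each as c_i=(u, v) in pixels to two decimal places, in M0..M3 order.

Intrinsics K: fx=859.5, fy=866.6, cx=313.2, cy=244.9
Marker side s = 0.246 m; corners in marker frame (Z=0):
  M0 = (-0.1230, +0.1230, 0)
  M1 = (+0.1230, +0.1230, 0)
  M2 = (+0.1230, -0.1230, 0)
  M3 = (-0.1230, -0.1230, 0)
rvec = (-0.0638, -0.1351, -0.0788), |rvec| = θ = 0.16891 rad = 9.678°
Rodrigues: sinθ=0.16811, 1−cosθ=0.01423; R = I + sinθ·[k]× + (1−cosθ)·[k]×²:
    [+0.98780 +0.08273 -0.13195]
    [-0.07413 +0.99487 +0.06881]
    [+0.13697 -0.05819 +0.98887]
t = (-0.1365, -0.0243, 1.0203) m
M0: Pc = R·M0+t = (-0.24782, +0.10719, +0.99630); u = 859.5·(-0.24782)/0.99630 + 313.2 = 99.4034, v = 866.6·(+0.10719)/0.99630 + 244.9 = 338.1334
M1: Pc = R·M1+t = (-0.00483, +0.08895, +1.02999); u = 859.5·(-0.00483)/1.02999 + 313.2 = 309.1732, v = 866.6·(+0.08895)/1.02999 + 244.9 = 319.7411
M2: Pc = R·M2+t = (-0.02518, -0.15579, +1.04430); u = 859.5·(-0.02518)/1.04430 + 313.2 = 292.4792, v = 866.6·(-0.15579)/1.04430 + 244.9 = 115.6226
M3: Pc = R·M3+t = (-0.26817, -0.13755, +1.01061); u = 859.5·(-0.26817)/1.01061 + 313.2 = 85.1240, v = 866.6·(-0.13755)/1.01061 + 244.9 = 126.9491

c0=(99.40, 338.13) c1=(309.17, 319.74) c2=(292.48, 115.62) c3=(85.12, 126.95)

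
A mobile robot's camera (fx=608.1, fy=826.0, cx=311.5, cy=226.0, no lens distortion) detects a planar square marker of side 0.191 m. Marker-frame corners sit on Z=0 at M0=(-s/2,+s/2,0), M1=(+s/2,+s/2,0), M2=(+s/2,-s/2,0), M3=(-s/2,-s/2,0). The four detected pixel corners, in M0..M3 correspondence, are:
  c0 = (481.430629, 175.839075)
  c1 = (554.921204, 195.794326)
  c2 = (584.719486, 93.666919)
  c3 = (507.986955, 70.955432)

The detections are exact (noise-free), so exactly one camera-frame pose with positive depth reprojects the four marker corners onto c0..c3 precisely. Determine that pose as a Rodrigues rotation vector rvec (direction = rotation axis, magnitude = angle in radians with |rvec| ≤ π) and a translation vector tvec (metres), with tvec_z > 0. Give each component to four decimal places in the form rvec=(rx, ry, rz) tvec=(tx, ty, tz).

Intrinsics K: fx=608.1, fy=826.0, cx=311.5, cy=226.0
Marker side s = 0.191 m; corners in marker frame (Z=0):
  M0 = (-0.0955, +0.0955, 0)
  M1 = (+0.0955, +0.0955, 0)
  M2 = (+0.0955, -0.0955, 0)
  M3 = (-0.0955, -0.0955, 0)
Detected image corners:
  c0 = (481.430629, 175.839075) px
  c1 = (554.921204, 195.794326) px
  c2 = (584.719486, 93.666919) px
  c3 = (507.986955, 70.955432) px
Planar DLT: solve 8×8 A·h = b for H (H[2,2]=1):
  H  [+438.91479 -10.10706 +532.22611]
  H  [+123.06852 +576.48408 +135.42838]
  H  [+0.08618 +0.25831 +1.00000]
B = K⁻¹H; ‖b₁‖=0.694511, ‖b₂‖=0.694511; λ = 2/(‖b₁‖+‖b₂‖) = 1.439862, sign → tz>0 ⇒ λ=+1.439862
r₁ = λ·B[:,0] = (+0.97570,+0.18058,+0.12409); r₂ = λ·B[:,1] = (-0.21445,+0.90315,+0.37193)
r₃ = r₁×r₂ = (-0.04491,-0.38950,+0.91993); SVD([r₁ r₂ r₃]) → R = UVᵀ:
  R  [+0.97570 -0.21445 -0.04491]
  R  [+0.18058 +0.90315 -0.38950]
  R  [+0.12409 +0.37193 +0.91993]
t = (+0.52264, -0.15788, +1.43986) m
tr R = 2.798783; θ = arccos((tr R − 1)/2) = 0.452421 rad = 25.922°
axis k = ((R−Rᵀ)₃₂, (R−Rᵀ)₁₃, (R−Rᵀ)₂₁) / (2 sinθ) = (+0.870912, -0.193290, +0.451831)
rvec = θ·k = (+0.394019, -0.087449, +0.204418)

rvec=(0.3940, -0.0874, 0.2044) tvec=(0.5226, -0.1579, 1.4399)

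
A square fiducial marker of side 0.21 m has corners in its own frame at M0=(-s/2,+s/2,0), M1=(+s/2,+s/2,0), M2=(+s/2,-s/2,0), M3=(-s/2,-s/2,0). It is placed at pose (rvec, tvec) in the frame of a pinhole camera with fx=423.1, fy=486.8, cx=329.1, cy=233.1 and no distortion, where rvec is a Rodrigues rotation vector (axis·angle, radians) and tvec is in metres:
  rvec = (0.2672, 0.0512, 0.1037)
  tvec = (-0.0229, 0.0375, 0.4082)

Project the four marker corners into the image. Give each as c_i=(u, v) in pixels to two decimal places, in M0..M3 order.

Intrinsics K: fx=423.1, fy=486.8, cx=329.1, cy=233.1
Marker side s = 0.21 m; corners in marker frame (Z=0):
  M0 = (-0.1050, +0.1050, 0)
  M1 = (+0.1050, +0.1050, 0)
  M2 = (+0.1050, -0.1050, 0)
  M3 = (-0.1050, -0.1050, 0)
rvec = (0.2672, 0.0512, 0.1037), |rvec| = θ = 0.29115 rad = 16.682°
Rodrigues: sinθ=0.28706, 1−cosθ=0.04209; R = I + sinθ·[k]× + (1−cosθ)·[k]×²:
    [+0.99336 -0.09545 +0.06424]
    [+0.10903 +0.95921 -0.26080]
    [-0.03672 +0.26608 +0.96325]
t = (-0.0229, 0.0375, 0.4082) m
M0: Pc = R·M0+t = (-0.13722, +0.12677, +0.43999); u = 423.1·(-0.13722)/0.43999 + 329.1 = 197.1440, v = 486.8·(+0.12677)/0.43999 + 233.1 = 373.3546
M1: Pc = R·M1+t = (+0.07138, +0.14967, +0.43228); u = 423.1·(+0.07138)/0.43228 + 329.1 = 398.9644, v = 486.8·(+0.14967)/0.43228 + 233.1 = 401.6413
M2: Pc = R·M2+t = (+0.09142, -0.05177, +0.37641); u = 423.1·(+0.09142)/0.37641 + 329.1 = 431.8663, v = 486.8·(-0.05177)/0.37641 + 233.1 = 166.1479
M3: Pc = R·M3+t = (-0.11718, -0.07467, +0.38412); u = 423.1·(-0.11718)/0.38412 + 329.1 = 200.0273, v = 486.8·(-0.07467)/0.38412 + 233.1 = 138.4743

c0=(197.14, 373.35) c1=(398.96, 401.64) c2=(431.87, 166.15) c3=(200.03, 138.47)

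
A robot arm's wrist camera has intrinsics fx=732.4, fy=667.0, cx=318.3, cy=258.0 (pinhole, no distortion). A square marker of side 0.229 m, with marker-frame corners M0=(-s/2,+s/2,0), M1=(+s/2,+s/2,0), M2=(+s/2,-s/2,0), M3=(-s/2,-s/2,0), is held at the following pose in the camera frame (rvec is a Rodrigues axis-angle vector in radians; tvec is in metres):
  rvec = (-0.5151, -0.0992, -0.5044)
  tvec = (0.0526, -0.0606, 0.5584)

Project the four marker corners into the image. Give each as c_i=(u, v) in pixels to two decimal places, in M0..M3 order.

c0=(330.68, 362.24) c1=(605.03, 227.20) c2=(430.37, 51.20) c3=(189.32, 147.80)

Intrinsics K: fx=732.4, fy=667.0, cx=318.3, cy=258.0
Marker side s = 0.229 m; corners in marker frame (Z=0):
  M0 = (-0.1145, +0.1145, 0)
  M1 = (+0.1145, +0.1145, 0)
  M2 = (+0.1145, -0.1145, 0)
  M3 = (-0.1145, -0.1145, 0)
rvec = (-0.5151, -0.0992, -0.5044), |rvec| = θ = 0.72773 rad = 41.696°
Rodrigues: sinθ=0.66517, 1−cosθ=0.25331; R = I + sinθ·[k]× + (1−cosθ)·[k]×²:
    [+0.87360 +0.48548 +0.03360]
    [-0.43660 +0.75139 +0.49476]
    [+0.21495 -0.44689 +0.86838]
t = (0.0526, -0.0606, 0.5584) m
M0: Pc = R·M0+t = (+0.00816, +0.07543, +0.48262); u = 732.4·(+0.00816)/0.48262 + 318.3 = 330.6845, v = 667.0·(+0.07543)/0.48262 + 258.0 = 362.2413
M1: Pc = R·M1+t = (+0.20822, -0.02456, +0.53184); u = 732.4·(+0.20822)/0.53184 + 318.3 = 605.0328, v = 667.0·(-0.02456)/0.53184 + 258.0 = 227.2032
M2: Pc = R·M2+t = (+0.09704, -0.19663, +0.63418); u = 732.4·(+0.09704)/0.63418 + 318.3 = 430.3682, v = 667.0·(-0.19663)/0.63418 + 258.0 = 51.1988
M3: Pc = R·M3+t = (-0.10302, -0.09664, +0.58496); u = 732.4·(-0.10302)/0.58496 + 318.3 = 189.3192, v = 667.0·(-0.09664)/0.58496 + 258.0 = 147.8016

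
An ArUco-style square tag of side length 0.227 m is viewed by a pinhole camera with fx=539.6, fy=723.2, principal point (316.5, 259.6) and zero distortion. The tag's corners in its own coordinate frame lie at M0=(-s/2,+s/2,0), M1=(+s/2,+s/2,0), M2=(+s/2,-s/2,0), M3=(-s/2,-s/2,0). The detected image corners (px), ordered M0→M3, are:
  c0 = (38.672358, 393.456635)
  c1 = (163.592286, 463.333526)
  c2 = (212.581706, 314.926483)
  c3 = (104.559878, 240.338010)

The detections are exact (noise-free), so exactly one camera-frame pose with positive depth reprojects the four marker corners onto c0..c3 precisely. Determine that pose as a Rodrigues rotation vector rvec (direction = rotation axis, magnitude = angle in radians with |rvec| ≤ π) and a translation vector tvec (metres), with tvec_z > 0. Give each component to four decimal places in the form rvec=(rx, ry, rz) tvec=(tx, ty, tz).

rvec=(-0.3912, -0.4743, 0.4271) tvec=(-0.3316, 0.1231, 0.9789)

Intrinsics K: fx=539.6, fy=723.2, cx=316.5, cy=259.6
Marker side s = 0.227 m; corners in marker frame (Z=0):
  M0 = (-0.1135, +0.1135, 0)
  M1 = (+0.1135, +0.1135, 0)
  M2 = (+0.1135, -0.1135, 0)
  M3 = (-0.1135, -0.1135, 0)
Detected image corners:
  c0 = (38.672358, 393.456635) px
  c1 = (163.592286, 463.333526) px
  c2 = (212.581706, 314.926483) px
  c3 = (104.559878, 240.338010) px
Planar DLT: solve 8×8 A·h = b for H (H[2,2]=1):
  H  [+557.75947 -311.51621 +133.73098]
  H  [+445.50140 +500.61449 +350.53216]
  H  [+0.35906 -0.46207 +1.00000]
B = K⁻¹H; ‖b₁‖=1.021581, ‖b₂‖=1.021581; λ = 2/(‖b₁‖+‖b₂‖) = 0.978875, sign → tz>0 ⇒ λ=+0.978875
r₁ = λ·B[:,0] = (+0.80566,+0.47684,+0.35147); r₂ = λ·B[:,1] = (-0.29982,+0.83996,-0.45231)
r₃ = r₁×r₂ = (-0.51090,+0.25903,+0.81969); SVD([r₁ r₂ r₃]) → R = UVᵀ:
  R  [+0.80566 -0.29982 -0.51090]
  R  [+0.47684 +0.83996 +0.25903]
  R  [+0.35147 -0.45231 +0.81969]
t = (-0.33156, +0.12308, +0.97888) m
tr R = 2.465310; θ = arccos((tr R − 1)/2) = 0.748582 rad = 42.891°
axis k = ((R−Rᵀ)₃₂, (R−Rᵀ)₁₃, (R−Rᵀ)₂₁) / (2 sinθ) = (-0.522580, -0.633534, +0.570565)
rvec = θ·k = (-0.391194, -0.474252, +0.427114)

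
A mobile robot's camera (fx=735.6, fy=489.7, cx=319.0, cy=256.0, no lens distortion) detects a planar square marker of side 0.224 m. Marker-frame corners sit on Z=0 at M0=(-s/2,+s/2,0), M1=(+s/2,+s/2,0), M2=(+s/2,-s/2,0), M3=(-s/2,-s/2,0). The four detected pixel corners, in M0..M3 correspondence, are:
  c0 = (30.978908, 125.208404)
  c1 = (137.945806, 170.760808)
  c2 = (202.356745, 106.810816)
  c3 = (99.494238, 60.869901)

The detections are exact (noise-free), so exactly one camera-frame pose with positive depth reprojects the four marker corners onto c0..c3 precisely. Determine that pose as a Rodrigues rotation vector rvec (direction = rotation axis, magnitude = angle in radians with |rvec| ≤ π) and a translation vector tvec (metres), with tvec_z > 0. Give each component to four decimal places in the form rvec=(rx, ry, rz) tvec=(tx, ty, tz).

Intrinsics K: fx=735.6, fy=489.7, cx=319.0, cy=256.0
Marker side s = 0.224 m; corners in marker frame (Z=0):
  M0 = (-0.1120, +0.1120, 0)
  M1 = (+0.1120, +0.1120, 0)
  M2 = (+0.1120, -0.1120, 0)
  M3 = (-0.1120, -0.1120, 0)
Detected image corners:
  c0 = (30.978908, 125.208404) px
  c1 = (137.945806, 170.760808) px
  c2 = (202.356745, 106.810816) px
  c3 = (99.494238, 60.869901) px
Planar DLT: solve 8×8 A·h = b for H (H[2,2]=1):
  H  [+480.54739 -309.37296 +118.71124]
  H  [+216.34019 +273.77171 +115.79025]
  H  [+0.10442 -0.10850 +1.00000]
B = K⁻¹H; ‖b₁‖=0.728337, ‖b₂‖=0.728337; λ = 2/(‖b₁‖+‖b₂‖) = 1.372991, sign → tz>0 ⇒ λ=+1.372991
r₁ = λ·B[:,0] = (+0.83477,+0.53161,+0.14337); r₂ = λ·B[:,1] = (-0.51284,+0.84546,-0.14897)
r₃ = r₁×r₂ = (-0.20040,+0.05083,+0.97839); SVD([r₁ r₂ r₃]) → R = UVᵀ:
  R  [+0.83477 -0.51284 -0.20040]
  R  [+0.53161 +0.84546 +0.05083]
  R  [+0.14337 -0.14897 +0.97839]
t = (-0.37384, -0.39311, +1.37299) m
tr R = 2.658619; θ = arccos((tr R − 1)/2) = 0.592925 rad = 33.972°
axis k = ((R−Rᵀ)₃₂, (R−Rᵀ)₁₃, (R−Rᵀ)₂₁) / (2 sinθ) = (-0.178777, -0.307603, +0.934569)
rvec = θ·k = (-0.106001, -0.182386, +0.554129)

rvec=(-0.1060, -0.1824, 0.5541) tvec=(-0.3738, -0.3931, 1.3730)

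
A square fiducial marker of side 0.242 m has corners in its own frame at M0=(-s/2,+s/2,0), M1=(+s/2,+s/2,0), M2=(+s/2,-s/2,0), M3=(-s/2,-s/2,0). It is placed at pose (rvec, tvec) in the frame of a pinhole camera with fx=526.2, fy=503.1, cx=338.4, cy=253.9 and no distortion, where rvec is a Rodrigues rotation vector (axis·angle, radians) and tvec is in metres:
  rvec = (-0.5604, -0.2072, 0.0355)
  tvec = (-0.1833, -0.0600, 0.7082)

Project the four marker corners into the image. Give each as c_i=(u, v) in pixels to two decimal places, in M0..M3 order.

c0=(85.31, 279.50) c1=(289.35, 294.18) c2=(293.61, 157.93) c3=(124.79, 137.62)

Intrinsics K: fx=526.2, fy=503.1, cx=338.4, cy=253.9
Marker side s = 0.242 m; corners in marker frame (Z=0):
  M0 = (-0.1210, +0.1210, 0)
  M1 = (+0.1210, +0.1210, 0)
  M2 = (+0.1210, -0.1210, 0)
  M3 = (-0.1210, -0.1210, 0)
rvec = (-0.5604, -0.2072, 0.0355), |rvec| = θ = 0.59853 rad = 34.293°
Rodrigues: sinθ=0.56343, 1−cosθ=0.17384; R = I + sinθ·[k]× + (1−cosθ)·[k]×²:
    [+0.97856 +0.02293 -0.20470]
    [+0.08976 +0.84700 +0.52397]
    [+0.18539 -0.53110 +0.82678]
t = (-0.1833, -0.0600, 0.7082) m
M0: Pc = R·M0+t = (-0.29893, +0.03163, +0.62150); u = 526.2·(-0.29893)/0.62150 + 338.4 = 85.3081, v = 503.1·(+0.03163)/0.62150 + 253.9 = 279.5003
M1: Pc = R·M1+t = (-0.06212, +0.05335, +0.66637); u = 526.2·(-0.06212)/0.66637 + 338.4 = 289.3463, v = 503.1·(+0.05335)/0.66637 + 253.9 = 294.1769
M2: Pc = R·M2+t = (-0.06767, -0.15163, +0.79490); u = 526.2·(-0.06767)/0.79490 + 338.4 = 293.6050, v = 503.1·(-0.15163)/0.79490 + 253.9 = 157.9344
M3: Pc = R·M3+t = (-0.30448, -0.17335, +0.75003); u = 526.2·(-0.30448)/0.75003 + 338.4 = 124.7860, v = 503.1·(-0.17335)/0.75003 + 253.9 = 137.6230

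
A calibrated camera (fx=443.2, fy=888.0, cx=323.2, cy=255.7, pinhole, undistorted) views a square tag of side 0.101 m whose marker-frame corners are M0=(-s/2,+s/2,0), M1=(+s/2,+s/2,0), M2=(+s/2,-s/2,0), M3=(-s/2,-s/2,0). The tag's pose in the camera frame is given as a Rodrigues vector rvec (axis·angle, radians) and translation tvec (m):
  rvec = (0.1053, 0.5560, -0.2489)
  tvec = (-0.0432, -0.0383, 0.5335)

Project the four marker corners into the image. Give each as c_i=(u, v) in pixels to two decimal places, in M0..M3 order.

c0=(266.89, 288.51) c1=(333.18, 255.81) c2=(310.04, 84.47) c3=(245.61, 133.89)

Intrinsics K: fx=443.2, fy=888.0, cx=323.2, cy=255.7
Marker side s = 0.101 m; corners in marker frame (Z=0):
  M0 = (-0.0505, +0.0505, 0)
  M1 = (+0.0505, +0.0505, 0)
  M2 = (+0.0505, -0.0505, 0)
  M3 = (-0.0505, -0.0505, 0)
rvec = (0.1053, 0.5560, -0.2489), |rvec| = θ = 0.61820 rad = 35.420°
Rodrigues: sinθ=0.57957, 1−cosθ=0.18508; R = I + sinθ·[k]× + (1−cosθ)·[k]×²:
    [+0.82029 +0.26170 +0.50856]
    [-0.20499 +0.96463 -0.16574]
    [-0.53395 +0.03170 +0.84492]
t = (-0.0432, -0.0383, 0.5335) m
M0: Pc = R·M0+t = (-0.07141, +0.02077, +0.56207); u = 443.2·(-0.07141)/0.56207 + 323.2 = 266.8926, v = 888.0·(+0.02077)/0.56207 + 255.7 = 288.5078
M1: Pc = R·M1+t = (+0.01144, +0.00006, +0.50814); u = 443.2·(+0.01144)/0.50814 + 323.2 = 333.1785, v = 888.0·(+0.00006)/0.50814 + 255.7 = 255.8076
M2: Pc = R·M2+t = (-0.01499, -0.09737, +0.50493); u = 443.2·(-0.01499)/0.50493 + 323.2 = 310.0417, v = 888.0·(-0.09737)/0.50493 + 255.7 = 84.4681
M3: Pc = R·M3+t = (-0.09784, -0.07666, +0.55886); u = 443.2·(-0.09784)/0.55886 + 323.2 = 245.6088, v = 888.0·(-0.07666)/0.55886 + 255.7 = 133.8894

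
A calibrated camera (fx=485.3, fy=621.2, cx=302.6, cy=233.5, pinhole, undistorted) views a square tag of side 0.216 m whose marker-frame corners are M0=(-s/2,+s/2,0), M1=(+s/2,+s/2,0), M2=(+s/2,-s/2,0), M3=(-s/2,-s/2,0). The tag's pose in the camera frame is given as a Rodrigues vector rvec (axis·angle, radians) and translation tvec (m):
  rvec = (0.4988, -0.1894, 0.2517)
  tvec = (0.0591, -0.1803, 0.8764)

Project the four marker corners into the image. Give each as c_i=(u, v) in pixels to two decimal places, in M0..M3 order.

Intrinsics K: fx=485.3, fy=621.2, cx=302.6, cy=233.5
Marker side s = 0.216 m; corners in marker frame (Z=0):
  M0 = (-0.1080, +0.1080, 0)
  M1 = (+0.1080, +0.1080, 0)
  M2 = (+0.1080, -0.1080, 0)
  M3 = (-0.1080, -0.1080, 0)
rvec = (0.4988, -0.1894, 0.2517), |rvec| = θ = 0.58994 rad = 33.801°
Rodrigues: sinθ=0.55631, 1−cosθ=0.16902; R = I + sinθ·[k]× + (1−cosθ)·[k]×²:
    [+0.95181 -0.28323 -0.11763]
    [+0.19147 +0.84840 -0.49352]
    [+0.23958 +0.44721 +0.86174]
t = (0.0591, -0.1803, 0.8764) m
M0: Pc = R·M0+t = (-0.07428, -0.10935, +0.89882); u = 485.3·(-0.07428)/0.89882 + 302.6 = 262.4916, v = 621.2·(-0.10935)/0.89882 + 233.5 = 157.9242
M1: Pc = R·M1+t = (+0.13131, -0.06799, +0.95057); u = 485.3·(+0.13131)/0.95057 + 302.6 = 369.6362, v = 621.2·(-0.06799)/0.95057 + 233.5 = 189.0657
M2: Pc = R·M2+t = (+0.19248, -0.25125, +0.85398); u = 485.3·(+0.19248)/0.85398 + 302.6 = 411.9859, v = 621.2·(-0.25125)/0.85398 + 233.5 = 50.7367
M3: Pc = R·M3+t = (-0.01311, -0.29261, +0.80223); u = 485.3·(-0.01311)/0.80223 + 302.6 = 294.6716, v = 621.2·(-0.29261)/0.80223 + 233.5 = 6.9223

c0=(262.49, 157.92) c1=(369.64, 189.07) c2=(411.99, 50.74) c3=(294.67, 6.92)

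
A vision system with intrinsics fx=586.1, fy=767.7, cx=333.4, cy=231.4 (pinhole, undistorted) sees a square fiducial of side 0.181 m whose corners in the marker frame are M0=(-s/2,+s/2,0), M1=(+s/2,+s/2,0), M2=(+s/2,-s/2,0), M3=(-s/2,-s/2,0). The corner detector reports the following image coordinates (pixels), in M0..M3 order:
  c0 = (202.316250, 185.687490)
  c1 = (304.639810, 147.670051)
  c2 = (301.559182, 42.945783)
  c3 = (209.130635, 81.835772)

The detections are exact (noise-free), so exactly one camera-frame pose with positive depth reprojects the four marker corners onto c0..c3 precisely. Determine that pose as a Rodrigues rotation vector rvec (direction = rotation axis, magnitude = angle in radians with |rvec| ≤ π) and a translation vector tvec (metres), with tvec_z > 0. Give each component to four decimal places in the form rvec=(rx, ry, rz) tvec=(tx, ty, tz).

Intrinsics K: fx=586.1, fy=767.7, cx=333.4, cy=231.4
Marker side s = 0.181 m; corners in marker frame (Z=0):
  M0 = (-0.0905, +0.0905, 0)
  M1 = (+0.0905, +0.0905, 0)
  M2 = (+0.0905, -0.0905, 0)
  M3 = (-0.0905, -0.0905, 0)
Detected image corners:
  c0 = (202.316250, 185.687490) px
  c1 = (304.639810, 147.670051) px
  c2 = (301.559182, 42.945783) px
  c3 = (209.130635, 81.835772) px
Planar DLT: solve 8×8 A·h = b for H (H[2,2]=1):
  H  [+471.70397 -155.02004 +253.33555]
  H  [-241.78561 +511.25932 +112.30613]
  H  [-0.25504 -0.56631 +1.00000]
B = K⁻¹H; ‖b₁‖=1.011941, ‖b₂‖=1.011941; λ = 2/(‖b₁‖+‖b₂‖) = 0.988200, sign → tz>0 ⇒ λ=+0.988200
r₁ = λ·B[:,0] = (+0.93869,-0.23527,-0.25203); r₂ = λ·B[:,1] = (+0.05697,+0.82679,-0.55962)
r₃ = r₁×r₂ = (+0.34003,+0.51095,+0.78950); SVD([r₁ r₂ r₃]) → R = UVᵀ:
  R  [+0.93869 +0.05697 +0.34003]
  R  [-0.23527 +0.82679 +0.51095]
  R  [-0.25203 -0.55962 +0.78950]
t = (-0.13499, -0.15330, +0.98820) m
tr R = 2.554968; θ = arccos((tr R − 1)/2) = 0.680141 rad = 38.969°
axis k = ((R−Rᵀ)₃₂, (R−Rᵀ)₁₃, (R−Rᵀ)₂₁) / (2 sinθ) = (-0.851148, +0.470710, -0.232335)
rvec = θ·k = (-0.578901, +0.320149, -0.158020)

rvec=(-0.5789, 0.3201, -0.1580) tvec=(-0.1350, -0.1533, 0.9882)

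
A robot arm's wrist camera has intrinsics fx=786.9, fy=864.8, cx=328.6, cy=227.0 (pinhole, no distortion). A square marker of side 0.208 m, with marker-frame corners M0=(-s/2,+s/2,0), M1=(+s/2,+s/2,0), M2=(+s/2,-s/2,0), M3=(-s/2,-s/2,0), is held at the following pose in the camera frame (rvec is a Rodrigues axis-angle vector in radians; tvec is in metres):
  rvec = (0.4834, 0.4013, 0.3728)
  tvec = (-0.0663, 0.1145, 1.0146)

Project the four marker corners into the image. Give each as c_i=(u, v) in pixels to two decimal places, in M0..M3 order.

Intrinsics K: fx=786.9, fy=864.8, cx=328.6, cy=227.0
Marker side s = 0.208 m; corners in marker frame (Z=0):
  M0 = (-0.1040, +0.1040, 0)
  M1 = (+0.1040, +0.1040, 0)
  M2 = (+0.1040, -0.1040, 0)
  M3 = (-0.1040, -0.1040, 0)
rvec = (0.4834, 0.4013, 0.3728), |rvec| = θ = 0.73055 rad = 41.857°
Rodrigues: sinθ=0.66728, 1−cosθ=0.25519; R = I + sinθ·[k]× + (1−cosθ)·[k]×²:
    [+0.85654 -0.24776 +0.45271]
    [+0.43327 +0.82181 -0.37000]
    [-0.28038 +0.51307 +0.81126]
t = (-0.0663, 0.1145, 1.0146) m
M0: Pc = R·M0+t = (-0.18115, +0.15491, +1.09712); u = 786.9·(-0.18115)/1.09712 + 328.6 = 198.6735, v = 864.8·(+0.15491)/1.09712 + 227.0 = 349.1061
M1: Pc = R·M1+t = (-0.00299, +0.24503, +1.03880); u = 786.9·(-0.00299)/1.03880 + 328.6 = 326.3379, v = 864.8·(+0.24503)/1.03880 + 227.0 = 430.9861
M2: Pc = R·M2+t = (+0.04855, +0.07409, +0.93208); u = 786.9·(+0.04855)/0.93208 + 328.6 = 369.5855, v = 864.8·(+0.07409)/0.93208 + 227.0 = 295.7432
M3: Pc = R·M3+t = (-0.12961, -0.01603, +0.99040); u = 786.9·(-0.12961)/0.99040 + 328.6 = 225.6183, v = 864.8·(-0.01603)/0.99040 + 227.0 = 213.0041

c0=(198.67, 349.11) c1=(326.34, 430.99) c2=(369.59, 295.74) c3=(225.62, 213.00)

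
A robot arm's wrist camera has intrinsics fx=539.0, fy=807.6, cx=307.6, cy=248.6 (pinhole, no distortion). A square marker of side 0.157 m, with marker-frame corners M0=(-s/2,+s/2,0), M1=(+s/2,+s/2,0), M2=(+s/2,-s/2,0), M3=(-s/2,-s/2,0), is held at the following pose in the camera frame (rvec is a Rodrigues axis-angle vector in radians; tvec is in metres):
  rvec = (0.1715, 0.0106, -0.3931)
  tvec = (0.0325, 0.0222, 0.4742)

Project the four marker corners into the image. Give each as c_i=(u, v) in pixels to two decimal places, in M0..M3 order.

c0=(296.58, 451.84) c1=(458.06, 355.03) c2=(395.92, 109.19) c3=(226.40, 214.99)

Intrinsics K: fx=539.0, fy=807.6, cx=307.6, cy=248.6
Marker side s = 0.157 m; corners in marker frame (Z=0):
  M0 = (-0.0785, +0.0785, 0)
  M1 = (+0.0785, +0.0785, 0)
  M2 = (+0.0785, -0.0785, 0)
  M3 = (-0.0785, -0.0785, 0)
rvec = (0.1715, 0.0106, -0.3931), |rvec| = θ = 0.42901 rad = 24.581°
Rodrigues: sinθ=0.41597, 1−cosθ=0.09062; R = I + sinθ·[k]× + (1−cosθ)·[k]×²:
    [+0.92386 +0.38205 -0.02292]
    [-0.38026 +0.90943 -0.16834]
    [-0.04347 +0.16424 +0.98546]
t = (0.0325, 0.0222, 0.4742) m
M0: Pc = R·M0+t = (-0.01003, +0.12344, +0.49051); u = 539.0·(-0.01003)/0.49051 + 307.6 = 296.5759, v = 807.6·(+0.12344)/0.49051 + 248.6 = 451.8407
M1: Pc = R·M1+t = (+0.13501, +0.06374, +0.48368); u = 539.0·(+0.13501)/0.48368 + 307.6 = 458.0556, v = 807.6·(+0.06374)/0.48368 + 248.6 = 355.0270
M2: Pc = R·M2+t = (+0.07503, -0.07904, +0.45789); u = 539.0·(+0.07503)/0.45789 + 307.6 = 395.9224, v = 807.6·(-0.07904)/0.45789 + 248.6 = 109.1943
M3: Pc = R·M3+t = (-0.07001, -0.01934, +0.46472); u = 539.0·(-0.07001)/0.46472 + 307.6 = 226.3956, v = 807.6·(-0.01934)/0.46472 + 248.6 = 214.9901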